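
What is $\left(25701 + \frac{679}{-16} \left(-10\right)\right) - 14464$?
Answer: $\frac{93291}{8} \approx 11661.0$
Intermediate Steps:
$\left(25701 + \frac{679}{-16} \left(-10\right)\right) - 14464 = \left(25701 + 679 \left(- \frac{1}{16}\right) \left(-10\right)\right) - 14464 = \left(25701 - - \frac{3395}{8}\right) - 14464 = \left(25701 + \frac{3395}{8}\right) - 14464 = \frac{209003}{8} - 14464 = \frac{93291}{8}$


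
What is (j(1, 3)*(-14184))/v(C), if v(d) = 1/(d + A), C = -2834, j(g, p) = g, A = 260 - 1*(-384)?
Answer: 31062960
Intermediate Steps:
A = 644 (A = 260 + 384 = 644)
v(d) = 1/(644 + d) (v(d) = 1/(d + 644) = 1/(644 + d))
(j(1, 3)*(-14184))/v(C) = (1*(-14184))/(1/(644 - 2834)) = -14184/(1/(-2190)) = -14184/(-1/2190) = -14184*(-2190) = 31062960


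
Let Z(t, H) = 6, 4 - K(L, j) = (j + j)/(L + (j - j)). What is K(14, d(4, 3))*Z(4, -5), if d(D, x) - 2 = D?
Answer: 132/7 ≈ 18.857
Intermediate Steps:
d(D, x) = 2 + D
K(L, j) = 4 - 2*j/L (K(L, j) = 4 - (j + j)/(L + (j - j)) = 4 - 2*j/(L + 0) = 4 - 2*j/L)
K(14, d(4, 3))*Z(4, -5) = (4 - 2*(2 + 4)/14)*6 = (4 - 2*6*1/14)*6 = (4 - 6/7)*6 = (22/7)*6 = 132/7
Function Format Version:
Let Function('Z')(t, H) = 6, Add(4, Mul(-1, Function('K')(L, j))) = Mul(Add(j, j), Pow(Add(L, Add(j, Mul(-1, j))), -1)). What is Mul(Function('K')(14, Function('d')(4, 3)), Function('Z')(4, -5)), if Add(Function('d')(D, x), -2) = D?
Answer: Rational(132, 7) ≈ 18.857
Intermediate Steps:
Function('d')(D, x) = Add(2, D)
Function('K')(L, j) = Add(4, Mul(-2, j, Pow(L, -1))) (Function('K')(L, j) = Add(4, Mul(-1, Mul(Add(j, j), Pow(Add(L, Add(j, Mul(-1, j))), -1)))) = Add(4, Mul(-1, Mul(Mul(2, j), Pow(Add(L, 0), -1)))) = Add(4, Mul(-1, Mul(Mul(2, j), Pow(L, -1)))) = Add(4, Mul(-1, Mul(2, j, Pow(L, -1)))) = Add(4, Mul(-2, j, Pow(L, -1))))
Mul(Function('K')(14, Function('d')(4, 3)), Function('Z')(4, -5)) = Mul(Add(4, Mul(-2, Add(2, 4), Pow(14, -1))), 6) = Mul(Add(4, Mul(-2, 6, Rational(1, 14))), 6) = Mul(Add(4, Rational(-6, 7)), 6) = Mul(Rational(22, 7), 6) = Rational(132, 7)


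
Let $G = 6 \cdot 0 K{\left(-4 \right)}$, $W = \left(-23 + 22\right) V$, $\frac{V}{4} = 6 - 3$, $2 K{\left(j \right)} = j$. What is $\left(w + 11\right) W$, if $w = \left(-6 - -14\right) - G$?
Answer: $-228$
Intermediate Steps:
$K{\left(j \right)} = \frac{j}{2}$
$V = 12$ ($V = 4 \left(6 - 3\right) = 4 \cdot 3 = 12$)
$W = -12$ ($W = \left(-23 + 22\right) 12 = \left(-1\right) 12 = -12$)
$G = 0$ ($G = 6 \cdot 0 \cdot \frac{1}{2} \left(-4\right) = 0 \left(-2\right) = 0$)
$w = 8$ ($w = \left(-6 - -14\right) - 0 = \left(-6 + 14\right) + 0 = 8 + 0 = 8$)
$\left(w + 11\right) W = \left(8 + 11\right) \left(-12\right) = 19 \left(-12\right) = -228$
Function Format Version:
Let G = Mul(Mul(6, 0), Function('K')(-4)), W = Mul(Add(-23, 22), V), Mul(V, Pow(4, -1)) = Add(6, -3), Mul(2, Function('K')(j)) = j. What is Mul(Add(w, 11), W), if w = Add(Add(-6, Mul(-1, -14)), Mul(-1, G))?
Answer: -228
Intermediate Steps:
Function('K')(j) = Mul(Rational(1, 2), j)
V = 12 (V = Mul(4, Add(6, -3)) = Mul(4, 3) = 12)
W = -12 (W = Mul(Add(-23, 22), 12) = Mul(-1, 12) = -12)
G = 0 (G = Mul(Mul(6, 0), Mul(Rational(1, 2), -4)) = Mul(0, -2) = 0)
w = 8 (w = Add(Add(-6, Mul(-1, -14)), Mul(-1, 0)) = Add(Add(-6, 14), 0) = Add(8, 0) = 8)
Mul(Add(w, 11), W) = Mul(Add(8, 11), -12) = Mul(19, -12) = -228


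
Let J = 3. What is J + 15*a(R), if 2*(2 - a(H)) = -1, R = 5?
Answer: 81/2 ≈ 40.500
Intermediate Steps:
a(H) = 5/2 (a(H) = 2 - ½*(-1) = 2 + ½ = 5/2)
J + 15*a(R) = 3 + 15*(5/2) = 3 + 75/2 = 81/2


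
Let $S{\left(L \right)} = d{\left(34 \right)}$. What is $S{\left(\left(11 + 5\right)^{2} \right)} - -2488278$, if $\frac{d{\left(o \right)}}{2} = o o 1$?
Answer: $2490590$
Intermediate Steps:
$d{\left(o \right)} = 2 o^{2}$ ($d{\left(o \right)} = 2 o o 1 = 2 o^{2} \cdot 1 = 2 o^{2}$)
$S{\left(L \right)} = 2312$ ($S{\left(L \right)} = 2 \cdot 34^{2} = 2 \cdot 1156 = 2312$)
$S{\left(\left(11 + 5\right)^{2} \right)} - -2488278 = 2312 - -2488278 = 2312 + 2488278 = 2490590$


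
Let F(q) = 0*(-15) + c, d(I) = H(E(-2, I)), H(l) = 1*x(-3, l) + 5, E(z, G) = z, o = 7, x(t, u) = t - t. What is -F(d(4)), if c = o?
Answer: -7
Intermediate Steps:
x(t, u) = 0
c = 7
H(l) = 5 (H(l) = 1*0 + 5 = 0 + 5 = 5)
d(I) = 5
F(q) = 7 (F(q) = 0*(-15) + 7 = 0 + 7 = 7)
-F(d(4)) = -1*7 = -7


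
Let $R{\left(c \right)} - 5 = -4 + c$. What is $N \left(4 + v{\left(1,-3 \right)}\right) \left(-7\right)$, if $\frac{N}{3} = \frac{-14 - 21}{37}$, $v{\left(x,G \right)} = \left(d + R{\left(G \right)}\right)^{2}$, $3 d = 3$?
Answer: $\frac{3675}{37} \approx 99.324$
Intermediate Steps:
$d = 1$ ($d = \frac{1}{3} \cdot 3 = 1$)
$R{\left(c \right)} = 1 + c$ ($R{\left(c \right)} = 5 + \left(-4 + c\right) = 1 + c$)
$v{\left(x,G \right)} = \left(2 + G\right)^{2}$ ($v{\left(x,G \right)} = \left(1 + \left(1 + G\right)\right)^{2} = \left(2 + G\right)^{2}$)
$N = - \frac{105}{37}$ ($N = 3 \frac{-14 - 21}{37} = 3 \left(-14 - 21\right) \frac{1}{37} = 3 \left(\left(-35\right) \frac{1}{37}\right) = 3 \left(- \frac{35}{37}\right) = - \frac{105}{37} \approx -2.8378$)
$N \left(4 + v{\left(1,-3 \right)}\right) \left(-7\right) = - \frac{105 \left(4 + \left(2 - 3\right)^{2}\right) \left(-7\right)}{37} = - \frac{105 \left(4 + \left(-1\right)^{2}\right) \left(-7\right)}{37} = - \frac{105 \left(4 + 1\right) \left(-7\right)}{37} = - \frac{105 \cdot 5 \left(-7\right)}{37} = \left(- \frac{105}{37}\right) \left(-35\right) = \frac{3675}{37}$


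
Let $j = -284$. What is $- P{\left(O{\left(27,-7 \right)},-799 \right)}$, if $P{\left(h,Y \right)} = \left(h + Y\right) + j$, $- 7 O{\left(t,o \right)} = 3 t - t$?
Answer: $\frac{7635}{7} \approx 1090.7$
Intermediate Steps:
$O{\left(t,o \right)} = - \frac{2 t}{7}$ ($O{\left(t,o \right)} = - \frac{3 t - t}{7} = - \frac{2 t}{7}$)
$P{\left(h,Y \right)} = -284 + Y + h$ ($P{\left(h,Y \right)} = \left(h + Y\right) - 284 = \left(Y + h\right) - 284 = -284 + Y + h$)
$- P{\left(O{\left(27,-7 \right)},-799 \right)} = - (-284 - 799 - \frac{54}{7}) = \left(-1\right) \left(- \frac{7635}{7}\right) = \frac{7635}{7}$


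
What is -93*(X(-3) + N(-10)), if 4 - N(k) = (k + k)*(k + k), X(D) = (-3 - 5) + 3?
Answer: 37293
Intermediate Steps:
X(D) = -5 (X(D) = -8 + 3 = -5)
N(k) = 4 - 4*k² (N(k) = 4 - (k + k)*(k + k) = 4 - 2*k*2*k = 4 - 4*k²)
-93*(X(-3) + N(-10)) = -93*(-5 + (4 - 4*(-10)²)) = -93*(-5 + (4 - 4*100)) = -93*(-5 + (4 - 400)) = -93*(-5 - 396) = -93*(-401) = 37293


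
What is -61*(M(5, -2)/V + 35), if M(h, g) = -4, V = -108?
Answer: -57706/27 ≈ -2137.3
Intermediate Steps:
-61*(M(5, -2)/V + 35) = -61*(-4/(-108) + 35) = -61*(-4*(-1/108) + 35) = -61*(1/27 + 35) = -61*946/27 = -57706/27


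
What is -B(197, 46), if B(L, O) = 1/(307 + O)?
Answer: -1/353 ≈ -0.0028329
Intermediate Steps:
-B(197, 46) = -1/(307 + 46) = -1/353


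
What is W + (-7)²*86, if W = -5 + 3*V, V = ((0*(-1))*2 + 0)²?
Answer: 4209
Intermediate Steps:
V = 0 (V = (0*2 + 0)² = (0 + 0)² = 0² = 0)
W = -5 (W = -5 + 3*0 = -5 + 0 = -5)
W + (-7)²*86 = -5 + (-7)²*86 = -5 + 49*86 = -5 + 4214 = 4209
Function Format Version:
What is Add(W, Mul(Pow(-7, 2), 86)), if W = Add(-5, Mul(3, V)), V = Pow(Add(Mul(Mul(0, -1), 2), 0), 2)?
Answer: 4209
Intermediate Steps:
V = 0 (V = Pow(Add(Mul(0, 2), 0), 2) = Pow(Add(0, 0), 2) = Pow(0, 2) = 0)
W = -5 (W = Add(-5, Mul(3, 0)) = Add(-5, 0) = -5)
Add(W, Mul(Pow(-7, 2), 86)) = Add(-5, Mul(Pow(-7, 2), 86)) = Add(-5, Mul(49, 86)) = Add(-5, 4214) = 4209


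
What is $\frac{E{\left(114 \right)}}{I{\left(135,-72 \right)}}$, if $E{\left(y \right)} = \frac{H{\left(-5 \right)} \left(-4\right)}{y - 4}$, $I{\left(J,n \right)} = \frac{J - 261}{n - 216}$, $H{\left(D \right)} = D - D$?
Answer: $0$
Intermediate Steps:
$H{\left(D \right)} = 0$
$I{\left(J,n \right)} = \frac{-261 + J}{-216 + n}$
$E{\left(y \right)} = 0$ ($E{\left(y \right)} = \frac{0 \left(-4\right)}{y - 4} = \frac{0}{-4 + y} = 0$)
$\frac{E{\left(114 \right)}}{I{\left(135,-72 \right)}} = \frac{0}{\frac{1}{-216 - 72} \left(-261 + 135\right)} = \frac{0}{\frac{1}{-288} \left(-126\right)} = \frac{0}{\left(- \frac{1}{288}\right) \left(-126\right)} = \frac{0}{\frac{7}{16}} = 0 \cdot \frac{16}{7} = 0$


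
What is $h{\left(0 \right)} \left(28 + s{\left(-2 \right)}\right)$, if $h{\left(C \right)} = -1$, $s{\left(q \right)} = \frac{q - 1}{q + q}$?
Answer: $- \frac{115}{4} \approx -28.75$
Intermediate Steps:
$s{\left(q \right)} = \frac{-1 + q}{2 q}$
$h{\left(0 \right)} \left(28 + s{\left(-2 \right)}\right) = - (28 + \frac{-1 - 2}{2 \left(-2\right)}) = - (28 + \frac{1}{2} \left(- \frac{1}{2}\right) \left(-3\right)) = - (28 + \frac{3}{4}) = \left(-1\right) \frac{115}{4} = - \frac{115}{4}$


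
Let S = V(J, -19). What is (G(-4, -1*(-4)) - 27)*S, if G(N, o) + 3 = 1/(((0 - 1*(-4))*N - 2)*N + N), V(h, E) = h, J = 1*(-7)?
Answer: 14273/68 ≈ 209.90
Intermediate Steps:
J = -7
S = -7
G(N, o) = -3 + 1/(N + N*(-2 + 4*N)) (G(N, o) = -3 + 1/(((0 - 1*(-4))*N - 2)*N + N) = -3 + 1/(((0 + 4)*N - 2)*N + N) = -3 + 1/((4*N - 2)*N + N) = -3 + 1/((-2 + 4*N)*N + N) = -3 + 1/(N*(-2 + 4*N) + N) = -3 + 1/(N + N*(-2 + 4*N)))
(G(-4, -1*(-4)) - 27)*S = ((1 - 12*(-4)² + 3*(-4))/((-4)*(-1 + 4*(-4))) - 27)*(-7) = (-(1 - 12*16 - 12)/(4*(-1 - 16)) - 27)*(-7) = (-¼*(1 - 192 - 12)/(-17) - 27)*(-7) = (-¼*(-1/17)*(-203) - 27)*(-7) = (-203/68 - 27)*(-7) = -2039/68*(-7) = 14273/68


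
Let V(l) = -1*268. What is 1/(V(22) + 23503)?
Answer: 1/23235 ≈ 4.3039e-5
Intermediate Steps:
V(l) = -268
1/(V(22) + 23503) = 1/(-268 + 23503) = 1/23235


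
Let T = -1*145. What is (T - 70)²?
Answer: 46225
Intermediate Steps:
T = -145
(T - 70)² = (-145 - 70)² = (-215)² = 46225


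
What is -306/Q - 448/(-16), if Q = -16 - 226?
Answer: 3541/121 ≈ 29.264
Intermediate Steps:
Q = -242
-306/Q - 448/(-16) = -306/(-242) - 448/(-16) = -306*(-1/242) - 448*(-1/16) = 153/121 + 28 = 3541/121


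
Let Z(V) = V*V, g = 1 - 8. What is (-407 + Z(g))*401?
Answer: -143558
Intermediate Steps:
g = -7
Z(V) = V²
(-407 + Z(g))*401 = (-407 + (-7)²)*401 = (-407 + 49)*401 = -358*401 = -143558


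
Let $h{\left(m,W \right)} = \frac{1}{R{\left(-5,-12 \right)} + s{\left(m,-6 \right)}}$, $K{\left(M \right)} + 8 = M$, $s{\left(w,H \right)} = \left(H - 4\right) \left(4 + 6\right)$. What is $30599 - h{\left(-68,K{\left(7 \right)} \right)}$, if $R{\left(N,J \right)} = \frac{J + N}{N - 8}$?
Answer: $\frac{39258530}{1283} \approx 30599.0$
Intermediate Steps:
$s{\left(w,H \right)} = -40 + 10 H$ ($s{\left(w,H \right)} = \left(-4 + H\right) 10 = -40 + 10 H$)
$R{\left(N,J \right)} = \frac{J + N}{-8 + N}$
$K{\left(M \right)} = -8 + M$
$h{\left(m,W \right)} = - \frac{13}{1283}$ ($h{\left(m,W \right)} = \frac{1}{\frac{-12 - 5}{-8 - 5} + \left(-40 + 10 \left(-6\right)\right)} = \frac{1}{\frac{1}{-13} \left(-17\right) - 100} = \frac{1}{\left(- \frac{1}{13}\right) \left(-17\right) - 100} = \frac{1}{\frac{17}{13} - 100} = \frac{1}{- \frac{1283}{13}} = - \frac{13}{1283}$)
$30599 - h{\left(-68,K{\left(7 \right)} \right)} = 30599 - - \frac{13}{1283} = 30599 + \frac{13}{1283} = \frac{39258530}{1283}$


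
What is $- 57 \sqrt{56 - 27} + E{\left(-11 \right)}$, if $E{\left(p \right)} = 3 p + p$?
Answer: $-44 - 57 \sqrt{29} \approx -350.95$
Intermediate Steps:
$E{\left(p \right)} = 4 p$
$- 57 \sqrt{56 - 27} + E{\left(-11 \right)} = - 57 \sqrt{56 - 27} + 4 \left(-11\right) = - 57 \sqrt{29} - 44 = -44 - 57 \sqrt{29}$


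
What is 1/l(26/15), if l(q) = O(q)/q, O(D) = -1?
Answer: -26/15 ≈ -1.7333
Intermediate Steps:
l(q) = -1/q
1/l(26/15) = 1/(-1/(26/15)) = 1/(-1/(26*(1/15))) = 1/(-1/26/15) = 1/(-1*15/26) = 1/(-15/26) = -26/15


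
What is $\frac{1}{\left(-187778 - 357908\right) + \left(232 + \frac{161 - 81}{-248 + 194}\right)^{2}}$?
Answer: $- \frac{729}{359066918} \approx -2.0303 \cdot 10^{-6}$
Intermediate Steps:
$\frac{1}{\left(-187778 - 357908\right) + \left(232 + \frac{161 - 81}{-248 + 194}\right)^{2}} = \frac{1}{\left(-187778 - 357908\right) + \left(232 + \frac{80}{-54}\right)^{2}} = \frac{1}{-545686 + \left(232 + 80 \left(- \frac{1}{54}\right)\right)^{2}} = \frac{1}{-545686 + \left(232 - \frac{40}{27}\right)^{2}} = \frac{1}{-545686 + \left(\frac{6224}{27}\right)^{2}} = \frac{1}{-545686 + \frac{38738176}{729}} = \frac{1}{- \frac{359066918}{729}} = - \frac{729}{359066918}$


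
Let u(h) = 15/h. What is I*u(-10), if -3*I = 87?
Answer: 87/2 ≈ 43.500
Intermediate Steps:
I = -29 (I = -⅓*87 = -29)
I*u(-10) = -435/(-10) = -435*(-1)/10 = -29*(-3/2) = 87/2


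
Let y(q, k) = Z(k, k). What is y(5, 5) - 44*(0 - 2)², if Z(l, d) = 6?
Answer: -170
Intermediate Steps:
y(q, k) = 6
y(5, 5) - 44*(0 - 2)² = 6 - 44*(0 - 2)² = 6 - 44*(-2)² = 6 - 44*4 = 6 - 176 = -170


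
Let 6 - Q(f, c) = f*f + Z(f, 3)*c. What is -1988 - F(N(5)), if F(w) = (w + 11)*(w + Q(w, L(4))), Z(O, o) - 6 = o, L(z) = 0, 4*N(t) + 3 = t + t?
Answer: -131057/64 ≈ -2047.8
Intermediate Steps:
N(t) = -¾ + t/2 (N(t) = -¾ + (t + t)/4 = -¾ + (2*t)/4 = -¾ + t/2)
Z(O, o) = 6 + o
Q(f, c) = 6 - f² - 9*c (Q(f, c) = 6 - (f*f + (6 + 3)*c) = 6 - (f² + 9*c) = 6 + (-f² - 9*c) = 6 - f² - 9*c)
F(w) = (11 + w)*(6 + w - w²) (F(w) = (w + 11)*(w + (6 - w² - 9*0)) = (11 + w)*(w + (6 - w² + 0)) = (11 + w)*(w + (6 - w²)) = (11 + w)*(6 + w - w²))
-1988 - F(N(5)) = -1988 - (66 - (-¾ + (½)*5)³ - 10*(-¾ + (½)*5)² + 17*(-¾ + (½)*5)) = -1988 - (66 - (-¾ + 5/2)³ - 10*(-¾ + 5/2)² + 17*(-¾ + 5/2)) = -1988 - (66 - (7/4)³ - 10*(7/4)² + 17*(7/4)) = -1988 - (66 - 1*343/64 - 10*49/16 + 119/4) = -1988 - (66 - 343/64 - 245/8 + 119/4) = -1988 - 1*3825/64 = -1988 - 3825/64 = -131057/64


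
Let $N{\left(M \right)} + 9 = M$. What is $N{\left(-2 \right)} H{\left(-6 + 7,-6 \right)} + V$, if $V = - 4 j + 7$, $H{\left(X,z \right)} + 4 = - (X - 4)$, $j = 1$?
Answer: $14$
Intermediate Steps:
$N{\left(M \right)} = -9 + M$
$H{\left(X,z \right)} = - X$ ($H{\left(X,z \right)} = -4 - \left(X - 4\right) = -4 - \left(-4 + X\right) = - X$)
$V = 3$ ($V = \left(-4\right) 1 + 7 = -4 + 7 = 3$)
$N{\left(-2 \right)} H{\left(-6 + 7,-6 \right)} + V = \left(-9 - 2\right) \left(- (-6 + 7)\right) + 3 = - 11 \left(\left(-1\right) 1\right) + 3 = \left(-11\right) \left(-1\right) + 3 = 11 + 3 = 14$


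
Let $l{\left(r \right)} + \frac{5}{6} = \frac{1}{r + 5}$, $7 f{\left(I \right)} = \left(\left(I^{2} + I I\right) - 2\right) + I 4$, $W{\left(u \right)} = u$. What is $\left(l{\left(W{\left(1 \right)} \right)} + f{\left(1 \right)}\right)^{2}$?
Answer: $\frac{4}{441} \approx 0.0090703$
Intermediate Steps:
$f{\left(I \right)} = - \frac{2}{7} + \frac{2 I^{2}}{7} + \frac{4 I}{7}$ ($f{\left(I \right)} = \frac{\left(\left(I^{2} + I I\right) - 2\right) + I 4}{7} = \frac{\left(\left(I^{2} + I^{2}\right) - 2\right) + 4 I}{7} = \frac{\left(2 I^{2} - 2\right) + 4 I}{7} = \frac{\left(-2 + 2 I^{2}\right) + 4 I}{7} = \frac{-2 + 2 I^{2} + 4 I}{7} = - \frac{2}{7} + \frac{2 I^{2}}{7} + \frac{4 I}{7}$)
$l{\left(r \right)} = - \frac{5}{6} + \frac{1}{5 + r}$ ($l{\left(r \right)} = - \frac{5}{6} + \frac{1}{r + 5} = - \frac{5}{6} + \frac{1}{5 + r}$)
$\left(l{\left(W{\left(1 \right)} \right)} + f{\left(1 \right)}\right)^{2} = \left(\frac{-19 - 5}{6 \left(5 + 1\right)} + \left(- \frac{2}{7} + \frac{2 \cdot 1^{2}}{7} + \frac{4}{7} \cdot 1\right)\right)^{2} = \left(\frac{-19 - 5}{6 \cdot 6} + \left(- \frac{2}{7} + \frac{2}{7} \cdot 1 + \frac{4}{7}\right)\right)^{2} = \left(\frac{1}{6} \cdot \frac{1}{6} \left(-24\right) + \left(- \frac{2}{7} + \frac{2}{7} + \frac{4}{7}\right)\right)^{2} = \left(- \frac{2}{3} + \frac{4}{7}\right)^{2} = \left(- \frac{2}{21}\right)^{2} = \frac{4}{441}$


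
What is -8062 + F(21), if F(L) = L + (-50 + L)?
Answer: -8070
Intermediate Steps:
F(L) = -50 + 2*L
-8062 + F(21) = -8062 + (-50 + 2*21) = -8062 + (-50 + 42) = -8062 - 8 = -8070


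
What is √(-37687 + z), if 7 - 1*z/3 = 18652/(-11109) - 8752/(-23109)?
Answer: I*√57926337533184974/1240183 ≈ 194.07*I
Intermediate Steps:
z = 710276089/28524209 (z = 21 - 3*(18652/(-11109) - 8752/(-23109)) = 21 - 3*(18652*(-1/11109) - 8752*(-1/23109)) = 21 - 3*(-18652/11109 + 8752/23109) = 21 - 3*(-111267700/85572627) = 21 + 111267700/28524209 = 710276089/28524209 ≈ 24.901)
√(-37687 + z) = √(-37687 + 710276089/28524209) = √(-1074281588494/28524209) = I*√57926337533184974/1240183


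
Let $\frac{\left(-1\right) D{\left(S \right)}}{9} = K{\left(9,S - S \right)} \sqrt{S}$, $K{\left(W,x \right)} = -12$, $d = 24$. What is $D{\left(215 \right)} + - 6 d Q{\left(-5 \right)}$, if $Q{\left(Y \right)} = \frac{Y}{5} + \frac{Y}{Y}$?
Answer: $108 \sqrt{215} \approx 1583.6$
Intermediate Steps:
$Q{\left(Y \right)} = 1 + \frac{Y}{5}$ ($Q{\left(Y \right)} = Y \frac{1}{5} + 1 = \frac{Y}{5} + 1 = 1 + \frac{Y}{5}$)
$D{\left(S \right)} = 108 \sqrt{S}$ ($D{\left(S \right)} = - 9 \left(- 12 \sqrt{S}\right) = 108 \sqrt{S}$)
$D{\left(215 \right)} + - 6 d Q{\left(-5 \right)} = 108 \sqrt{215} + \left(-6\right) 24 \left(1 + \frac{1}{5} \left(-5\right)\right) = 108 \sqrt{215} - 144 \left(1 - 1\right) = 108 \sqrt{215} - 0 = 108 \sqrt{215} + 0 = 108 \sqrt{215}$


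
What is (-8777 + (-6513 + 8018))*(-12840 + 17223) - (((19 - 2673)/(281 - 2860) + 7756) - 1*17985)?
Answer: -82174542967/2579 ≈ -3.1863e+7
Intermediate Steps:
(-8777 + (-6513 + 8018))*(-12840 + 17223) - (((19 - 2673)/(281 - 2860) + 7756) - 1*17985) = (-8777 + 1505)*4383 - ((-2654/(-2579) + 7756) - 17985) = -7272*4383 - ((-2654*(-1/2579) + 7756) - 17985) = -31873176 - ((2654/2579 + 7756) - 17985) = -31873176 - (20005378/2579 - 17985) = -31873176 - 1*(-26377937/2579) = -31873176 + 26377937/2579 = -82174542967/2579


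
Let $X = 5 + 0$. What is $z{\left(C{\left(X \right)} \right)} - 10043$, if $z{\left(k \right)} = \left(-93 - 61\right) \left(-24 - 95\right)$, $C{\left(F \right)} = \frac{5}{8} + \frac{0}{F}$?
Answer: $8283$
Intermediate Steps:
$X = 5$
$C{\left(F \right)} = \frac{5}{8}$ ($C{\left(F \right)} = 5 \cdot \frac{1}{8} + 0 = \frac{5}{8} + 0 = \frac{5}{8}$)
$z{\left(k \right)} = 18326$ ($z{\left(k \right)} = \left(-154\right) \left(-119\right) = 18326$)
$z{\left(C{\left(X \right)} \right)} - 10043 = 18326 - 10043 = 8283$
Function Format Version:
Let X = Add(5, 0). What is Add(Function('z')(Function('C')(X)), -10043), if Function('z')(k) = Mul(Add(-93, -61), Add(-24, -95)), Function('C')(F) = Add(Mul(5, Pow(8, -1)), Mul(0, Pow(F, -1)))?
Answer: 8283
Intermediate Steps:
X = 5
Function('C')(F) = Rational(5, 8) (Function('C')(F) = Add(Mul(5, Rational(1, 8)), 0) = Add(Rational(5, 8), 0) = Rational(5, 8))
Function('z')(k) = 18326 (Function('z')(k) = Mul(-154, -119) = 18326)
Add(Function('z')(Function('C')(X)), -10043) = Add(18326, -10043) = 8283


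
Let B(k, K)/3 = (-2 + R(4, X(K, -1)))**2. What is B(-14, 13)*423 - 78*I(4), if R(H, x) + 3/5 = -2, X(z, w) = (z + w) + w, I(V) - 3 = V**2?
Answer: 634251/25 ≈ 25370.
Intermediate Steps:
I(V) = 3 + V**2
X(z, w) = z + 2*w (X(z, w) = (w + z) + w = z + 2*w)
R(H, x) = -13/5 (R(H, x) = -3/5 - 2 = -13/5)
B(k, K) = 1587/25 (B(k, K) = 3*(-2 - 13/5)**2 = 3*(-23/5)**2 = 3*(529/25) = 1587/25)
B(-14, 13)*423 - 78*I(4) = (1587/25)*423 - 78*(3 + 4**2) = 671301/25 - 78*(3 + 16) = 671301/25 - 78*19 = 671301/25 - 1482 = 634251/25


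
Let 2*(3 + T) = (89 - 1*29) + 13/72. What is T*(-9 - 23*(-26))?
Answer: 2297689/144 ≈ 15956.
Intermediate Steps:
T = 3901/144 (T = -3 + ((89 - 1*29) + 13/72)/2 = -3 + ((89 - 29) + 13*(1/72))/2 = -3 + (60 + 13/72)/2 = -3 + (½)*(4333/72) = -3 + 4333/144 = 3901/144 ≈ 27.090)
T*(-9 - 23*(-26)) = 3901*(-9 - 23*(-26))/144 = 3901*(-9 + 598)/144 = (3901/144)*589 = 2297689/144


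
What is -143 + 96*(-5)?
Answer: -623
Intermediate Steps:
-143 + 96*(-5) = -143 - 480 = -623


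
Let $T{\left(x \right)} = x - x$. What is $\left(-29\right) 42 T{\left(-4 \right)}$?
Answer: $0$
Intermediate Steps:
$T{\left(x \right)} = 0$
$\left(-29\right) 42 T{\left(-4 \right)} = \left(-29\right) 42 \cdot 0 = \left(-1218\right) 0 = 0$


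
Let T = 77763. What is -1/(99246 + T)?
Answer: -1/177009 ≈ -5.6494e-6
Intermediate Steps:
-1/(99246 + T) = -1/(99246 + 77763) = -1/177009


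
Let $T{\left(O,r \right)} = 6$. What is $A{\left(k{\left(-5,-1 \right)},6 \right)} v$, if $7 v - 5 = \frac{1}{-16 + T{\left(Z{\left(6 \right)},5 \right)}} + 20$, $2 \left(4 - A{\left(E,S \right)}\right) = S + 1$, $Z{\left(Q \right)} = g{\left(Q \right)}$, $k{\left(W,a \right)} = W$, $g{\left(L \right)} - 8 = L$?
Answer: $\frac{249}{140} \approx 1.7786$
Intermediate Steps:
$g{\left(L \right)} = 8 + L$
$Z{\left(Q \right)} = 8 + Q$
$A{\left(E,S \right)} = \frac{7}{2} - \frac{S}{2}$ ($A{\left(E,S \right)} = 4 - \frac{S + 1}{2} = 4 - \frac{1 + S}{2} = 4 - \left(\frac{1}{2} + \frac{S}{2}\right) = \frac{7}{2} - \frac{S}{2}$)
$v = \frac{249}{70}$ ($v = \frac{5}{7} + \frac{\frac{1}{-16 + 6} + 20}{7} = \frac{5}{7} + \frac{\frac{1}{-10} + 20}{7} = \frac{5}{7} + \frac{- \frac{1}{10} + 20}{7} = \frac{5}{7} + \frac{1}{7} \cdot \frac{199}{10} = \frac{5}{7} + \frac{199}{70} = \frac{249}{70} \approx 3.5571$)
$A{\left(k{\left(-5,-1 \right)},6 \right)} v = \left(\frac{7}{2} - 3\right) \frac{249}{70} = \frac{1}{2} \cdot \frac{249}{70} = \frac{249}{140}$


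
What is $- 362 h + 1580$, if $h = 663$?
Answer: $-238426$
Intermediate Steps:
$- 362 h + 1580 = \left(-362\right) 663 + 1580 = -240006 + 1580 = -238426$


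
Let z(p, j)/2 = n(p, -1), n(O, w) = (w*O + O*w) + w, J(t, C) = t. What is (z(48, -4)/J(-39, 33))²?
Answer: 37636/1521 ≈ 24.744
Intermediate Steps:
n(O, w) = w + 2*O*w (n(O, w) = (O*w + O*w) + w = 2*O*w + w = w + 2*O*w)
z(p, j) = -2 - 4*p (z(p, j) = 2*(-(1 + 2*p)) = 2*(-1 - 2*p) = -2 - 4*p)
(z(48, -4)/J(-39, 33))² = ((-2 - 4*48)/(-39))² = ((-2 - 192)*(-1/39))² = (-194*(-1/39))² = (194/39)² = 37636/1521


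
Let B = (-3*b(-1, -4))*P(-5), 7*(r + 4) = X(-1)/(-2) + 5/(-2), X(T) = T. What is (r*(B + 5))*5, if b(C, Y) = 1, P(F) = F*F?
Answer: 1500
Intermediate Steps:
P(F) = F**2
r = -30/7 (r = -4 + (-1/(-2) + 5/(-2))/7 = -4 + (-1*(-1/2) + 5*(-1/2))/7 = -4 + (1/2 - 5/2)/7 = -4 + (1/7)*(-2) = -4 - 2/7 = -30/7 ≈ -4.2857)
B = -75 (B = -3*1*(-5)**2 = -3*25 = -75)
(r*(B + 5))*5 = -30*(-75 + 5)/7*5 = -30/7*(-70)*5 = 300*5 = 1500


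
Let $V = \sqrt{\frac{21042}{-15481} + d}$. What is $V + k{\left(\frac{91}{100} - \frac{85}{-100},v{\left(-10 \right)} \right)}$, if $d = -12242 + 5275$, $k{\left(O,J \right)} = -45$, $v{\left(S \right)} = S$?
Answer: $-45 + \frac{i \sqrt{1670046453289}}{15481} \approx -45.0 + 83.477 i$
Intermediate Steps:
$d = -6967$
$V = \frac{i \sqrt{1670046453289}}{15481}$ ($V = \sqrt{\frac{21042}{-15481} - 6967} = \sqrt{21042 \left(- \frac{1}{15481}\right) - 6967} = \sqrt{- \frac{21042}{15481} - 6967} = \sqrt{- \frac{107877169}{15481}} = \frac{i \sqrt{1670046453289}}{15481} \approx 83.477 i$)
$V + k{\left(\frac{91}{100} - \frac{85}{-100},v{\left(-10 \right)} \right)} = \frac{i \sqrt{1670046453289}}{15481} - 45 = -45 + \frac{i \sqrt{1670046453289}}{15481}$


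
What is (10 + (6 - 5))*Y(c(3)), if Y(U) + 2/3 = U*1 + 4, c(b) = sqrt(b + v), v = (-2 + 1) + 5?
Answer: 110/3 + 11*sqrt(7) ≈ 65.770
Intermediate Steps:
v = 4 (v = -1 + 5 = 4)
c(b) = sqrt(4 + b) (c(b) = sqrt(b + 4) = sqrt(4 + b))
Y(U) = 10/3 + U (Y(U) = -2/3 + (U*1 + 4) = -2/3 + (U + 4) = -2/3 + (4 + U) = 10/3 + U)
(10 + (6 - 5))*Y(c(3)) = (10 + (6 - 5))*(10/3 + sqrt(4 + 3)) = (10 + 1)*(10/3 + sqrt(7)) = 11*(10/3 + sqrt(7)) = 110/3 + 11*sqrt(7)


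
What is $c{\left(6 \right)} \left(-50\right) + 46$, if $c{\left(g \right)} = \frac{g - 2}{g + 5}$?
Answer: $\frac{306}{11} \approx 27.818$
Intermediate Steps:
$c{\left(g \right)} = \frac{-2 + g}{5 + g}$
$c{\left(6 \right)} \left(-50\right) + 46 = \frac{-2 + 6}{5 + 6} \left(-50\right) + 46 = \frac{1}{11} \cdot 4 \left(-50\right) + 46 = \frac{4}{11} \left(-50\right) + 46 = - \frac{200}{11} + 46 = \frac{306}{11}$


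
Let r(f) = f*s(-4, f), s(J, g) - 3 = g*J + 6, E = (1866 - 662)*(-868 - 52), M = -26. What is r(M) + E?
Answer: -1110618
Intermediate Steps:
E = -1107680 (E = 1204*(-920) = -1107680)
s(J, g) = 9 + J*g (s(J, g) = 3 + (g*J + 6) = 3 + (J*g + 6) = 3 + (6 + J*g) = 9 + J*g)
r(f) = f*(9 - 4*f)
r(M) + E = -26*(9 - 4*(-26)) - 1107680 = -26*(9 + 104) - 1107680 = -26*113 - 1107680 = -2938 - 1107680 = -1110618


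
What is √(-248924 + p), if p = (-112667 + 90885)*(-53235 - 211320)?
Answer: √5762288086 ≈ 75910.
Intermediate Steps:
p = 5762537010 (p = -21782*(-264555) = 5762537010)
√(-248924 + p) = √(-248924 + 5762537010) = √5762288086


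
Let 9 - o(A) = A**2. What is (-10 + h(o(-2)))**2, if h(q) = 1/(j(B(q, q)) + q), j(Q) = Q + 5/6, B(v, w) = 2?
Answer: 215296/2209 ≈ 97.463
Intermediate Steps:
o(A) = 9 - A**2
j(Q) = 5/6 + Q (j(Q) = Q + 5*(1/6) = Q + 5/6 = 5/6 + Q)
h(q) = 1/(17/6 + q) (h(q) = 1/((5/6 + 2) + q) = 1/(17/6 + q))
(-10 + h(o(-2)))**2 = (-10 + 6/(17 + 6*(9 - 1*(-2)**2)))**2 = (-10 + 6/(17 + 6*(9 - 1*4)))**2 = (-10 + 6/(17 + 6*(9 - 4)))**2 = (-10 + 6/(17 + 6*5))**2 = (-10 + 6/(17 + 30))**2 = (-10 + 6/47)**2 = (-464/47)**2 = 215296/2209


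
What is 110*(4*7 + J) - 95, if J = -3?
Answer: 2655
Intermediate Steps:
110*(4*7 + J) - 95 = 110*(4*7 - 3) - 95 = 110*(28 - 3) - 95 = 110*25 - 95 = 2750 - 95 = 2655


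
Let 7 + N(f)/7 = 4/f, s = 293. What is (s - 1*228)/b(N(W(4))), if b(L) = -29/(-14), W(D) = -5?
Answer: 910/29 ≈ 31.379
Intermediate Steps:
N(f) = -49 + 28/f (N(f) = -49 + 7*(4/f) = -49 + 28/f)
b(L) = 29/14 (b(L) = -29*(-1/14) = 29/14)
(s - 1*228)/b(N(W(4))) = (293 - 1*228)/(29/14) = (293 - 228)*(14/29) = 65*(14/29) = 910/29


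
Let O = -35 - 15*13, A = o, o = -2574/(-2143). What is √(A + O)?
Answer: 2*I*√262686797/2143 ≈ 15.126*I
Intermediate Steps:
o = 2574/2143 (o = -2574*(-1/2143) = 2574/2143 ≈ 1.2011)
A = 2574/2143 ≈ 1.2011
O = -230 (O = -35 - 195 = -230)
√(A + O) = √(2574/2143 - 230) = √(-490316/2143) = 2*I*√262686797/2143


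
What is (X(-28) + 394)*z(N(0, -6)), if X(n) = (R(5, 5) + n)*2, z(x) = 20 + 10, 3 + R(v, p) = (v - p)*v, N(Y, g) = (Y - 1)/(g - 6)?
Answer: 9960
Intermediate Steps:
N(Y, g) = (-1 + Y)/(-6 + g)
R(v, p) = -3 + v*(v - p) (R(v, p) = -3 + (v - p)*v = -3 + v*(v - p))
z(x) = 30
X(n) = -6 + 2*n (X(n) = ((-3 + 5² - 1*5*5) + n)*2 = ((-3 + 25 - 25) + n)*2 = (-3 + n)*2 = -6 + 2*n)
(X(-28) + 394)*z(N(0, -6)) = ((-6 + 2*(-28)) + 394)*30 = ((-6 - 56) + 394)*30 = (-62 + 394)*30 = 332*30 = 9960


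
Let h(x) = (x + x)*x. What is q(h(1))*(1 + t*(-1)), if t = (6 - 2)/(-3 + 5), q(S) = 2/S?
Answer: -1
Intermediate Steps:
h(x) = 2*x² (h(x) = (2*x)*x = 2*x²)
t = 2 (t = 4/2 = 4*(½) = 2)
q(h(1))*(1 + t*(-1)) = (2/((2*1²)))*(1 + 2*(-1)) = (2/((2*1)))*(1 - 2) = (2/2)*(-1) = (2*(½))*(-1) = 1*(-1) = -1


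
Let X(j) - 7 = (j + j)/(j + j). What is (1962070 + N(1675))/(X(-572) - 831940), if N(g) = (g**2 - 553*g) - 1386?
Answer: -1920017/415966 ≈ -4.6158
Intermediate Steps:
N(g) = -1386 + g**2 - 553*g
X(j) = 8 (X(j) = 7 + (j + j)/(j + j) = 7 + (2*j)/((2*j)) = 7 + (2*j)*(1/(2*j)) = 7 + 1 = 8)
(1962070 + N(1675))/(X(-572) - 831940) = (1962070 + (-1386 + 1675**2 - 553*1675))/(8 - 831940) = (1962070 + (-1386 + 2805625 - 926275))/(-831932) = (1962070 + 1877964)*(-1/831932) = 3840034*(-1/831932) = -1920017/415966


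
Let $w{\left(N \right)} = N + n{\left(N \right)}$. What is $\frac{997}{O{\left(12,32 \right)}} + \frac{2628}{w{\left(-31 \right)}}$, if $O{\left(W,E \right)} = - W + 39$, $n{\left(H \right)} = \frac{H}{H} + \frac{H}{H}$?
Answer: $- \frac{42043}{783} \approx -53.695$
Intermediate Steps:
$n{\left(H \right)} = 2$ ($n{\left(H \right)} = 1 + 1 = 2$)
$w{\left(N \right)} = 2 + N$ ($w{\left(N \right)} = N + 2 = 2 + N$)
$O{\left(W,E \right)} = 39 - W$
$\frac{997}{O{\left(12,32 \right)}} + \frac{2628}{w{\left(-31 \right)}} = \frac{997}{39 - 12} + \frac{2628}{2 - 31} = \frac{997}{39 - 12} + \frac{2628}{-29} = \frac{997}{27} + 2628 \left(- \frac{1}{29}\right) = 997 \cdot \frac{1}{27} - \frac{2628}{29} = \frac{997}{27} - \frac{2628}{29} = - \frac{42043}{783}$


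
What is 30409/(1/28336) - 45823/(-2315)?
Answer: 1994764762383/2315 ≈ 8.6167e+8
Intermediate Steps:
30409/(1/28336) - 45823/(-2315) = 30409/(1/28336) - 45823*(-1/2315) = 30409*28336 + 45823/2315 = 861669424 + 45823/2315 = 1994764762383/2315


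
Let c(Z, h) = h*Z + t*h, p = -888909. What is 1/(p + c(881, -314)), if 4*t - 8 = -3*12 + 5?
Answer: -2/2327475 ≈ -8.5930e-7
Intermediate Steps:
t = -23/4 (t = 2 + (-3*12 + 5)/4 = 2 + (-36 + 5)/4 = 2 + (¼)*(-31) = 2 - 31/4 = -23/4 ≈ -5.7500)
c(Z, h) = -23*h/4 + Z*h (c(Z, h) = h*Z - 23*h/4 = Z*h - 23*h/4 = -23*h/4 + Z*h)
1/(p + c(881, -314)) = 1/(-888909 + (¼)*(-314)*(-23 + 4*881)) = 1/(-888909 + (¼)*(-314)*(-23 + 3524)) = 1/(-888909 + (¼)*(-314)*3501) = 1/(-888909 - 549657/2) = 1/(-2327475/2) = -2/2327475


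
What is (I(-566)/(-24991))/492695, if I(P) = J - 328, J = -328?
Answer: 656/12312940745 ≈ 5.3277e-8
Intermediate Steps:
I(P) = -656 (I(P) = -328 - 328 = -656)
(I(-566)/(-24991))/492695 = -656/(-24991)/492695 = -656*(-1/24991)*(1/492695) = (656/24991)*(1/492695) = 656/12312940745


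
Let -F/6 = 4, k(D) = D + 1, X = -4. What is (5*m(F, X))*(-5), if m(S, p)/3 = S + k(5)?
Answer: 1350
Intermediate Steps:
k(D) = 1 + D
F = -24 (F = -6*4 = -24)
m(S, p) = 18 + 3*S (m(S, p) = 3*(S + (1 + 5)) = 3*(S + 6) = 3*(6 + S) = 18 + 3*S)
(5*m(F, X))*(-5) = (5*(18 + 3*(-24)))*(-5) = (5*(18 - 72))*(-5) = (5*(-54))*(-5) = -270*(-5) = 1350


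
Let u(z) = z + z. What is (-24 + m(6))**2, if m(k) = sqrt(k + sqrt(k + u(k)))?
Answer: (24 - sqrt(3)*sqrt(2 + sqrt(2)))**2 ≈ 432.62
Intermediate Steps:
u(z) = 2*z
m(k) = sqrt(k + sqrt(3)*sqrt(k)) (m(k) = sqrt(k + sqrt(k + 2*k)) = sqrt(k + sqrt(3*k)) = sqrt(k + sqrt(3)*sqrt(k)))
(-24 + m(6))**2 = (-24 + sqrt(6 + sqrt(3)*sqrt(6)))**2 = (-24 + sqrt(6 + 3*sqrt(2)))**2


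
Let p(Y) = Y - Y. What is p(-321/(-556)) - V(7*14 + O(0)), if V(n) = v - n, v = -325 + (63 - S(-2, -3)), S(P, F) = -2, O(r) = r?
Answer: 358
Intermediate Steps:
p(Y) = 0
v = -260 (v = -325 + (63 - 1*(-2)) = -325 + (63 + 2) = -325 + 65 = -260)
V(n) = -260 - n
p(-321/(-556)) - V(7*14 + O(0)) = 0 - (-260 - (7*14 + 0)) = 0 - (-260 - (98 + 0)) = 0 - (-260 - 1*98) = 0 - (-260 - 98) = 0 - 1*(-358) = 0 + 358 = 358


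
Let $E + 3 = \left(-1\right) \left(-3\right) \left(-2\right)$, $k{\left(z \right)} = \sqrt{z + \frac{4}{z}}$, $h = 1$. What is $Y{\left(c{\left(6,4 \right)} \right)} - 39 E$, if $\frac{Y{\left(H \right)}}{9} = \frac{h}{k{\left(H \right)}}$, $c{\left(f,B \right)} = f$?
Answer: $351 + \frac{9 \sqrt{15}}{10} \approx 354.49$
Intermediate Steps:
$E = -9$ ($E = -3 + \left(-1\right) \left(-3\right) \left(-2\right) = -3 + 3 \left(-2\right) = -3 - 6 = -9$)
$Y{\left(H \right)} = \frac{9}{\sqrt{H + \frac{4}{H}}}$ ($Y{\left(H \right)} = 9 \cdot 1 \frac{1}{\sqrt{H + \frac{4}{H}}} = \frac{9}{\sqrt{H + \frac{4}{H}}}$)
$Y{\left(c{\left(6,4 \right)} \right)} - 39 E = \frac{9}{\sqrt{6 + \frac{4}{6}}} - -351 = \frac{9}{\sqrt{6 + 4 \cdot \frac{1}{6}}} + 351 = \frac{9}{\sqrt{6 + \frac{2}{3}}} + 351 = \frac{9}{\frac{2}{3} \sqrt{15}} + 351 = 9 \frac{\sqrt{15}}{10} + 351 = \frac{9 \sqrt{15}}{10} + 351 = 351 + \frac{9 \sqrt{15}}{10}$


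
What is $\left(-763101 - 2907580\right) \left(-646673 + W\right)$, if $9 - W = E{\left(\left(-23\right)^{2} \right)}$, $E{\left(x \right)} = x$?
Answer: $2375639048433$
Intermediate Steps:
$W = -520$ ($W = 9 - \left(-23\right)^{2} = 9 - 529 = -520$)
$\left(-763101 - 2907580\right) \left(-646673 + W\right) = \left(-763101 - 2907580\right) \left(-646673 - 520\right) = \left(-3670681\right) \left(-647193\right) = 2375639048433$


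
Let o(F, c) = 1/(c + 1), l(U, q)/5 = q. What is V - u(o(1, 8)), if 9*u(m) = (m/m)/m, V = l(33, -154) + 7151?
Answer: 6380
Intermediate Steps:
l(U, q) = 5*q
o(F, c) = 1/(1 + c)
V = 6381 (V = 5*(-154) + 7151 = -770 + 7151 = 6381)
u(m) = 1/(9*m) (u(m) = ((m/m)/m)/9 = (1/m)/9 = 1/(9*m))
V - u(o(1, 8)) = 6381 - 1/(9*(1/(1 + 8))) = 6381 - 1/(9*(1/9)) = 6381 - 1/(9*1/9) = 6381 - 9/9 = 6381 - 1*1 = 6381 - 1 = 6380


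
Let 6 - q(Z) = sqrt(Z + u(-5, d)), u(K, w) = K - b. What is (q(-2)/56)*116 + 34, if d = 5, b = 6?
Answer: 325/7 - 29*I*sqrt(13)/14 ≈ 46.429 - 7.4686*I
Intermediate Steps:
u(K, w) = -6 + K (u(K, w) = K - 1*6 = K - 6 = -6 + K)
q(Z) = 6 - sqrt(-11 + Z) (q(Z) = 6 - sqrt(Z + (-6 - 5)) = 6 - sqrt(Z - 11) = 6 - sqrt(-11 + Z))
(q(-2)/56)*116 + 34 = ((6 - sqrt(-11 - 2))/56)*116 + 34 = ((6 - sqrt(-13))*(1/56))*116 + 34 = ((6 - I*sqrt(13))*(1/56))*116 + 34 = (3/28 - I*sqrt(13)/56)*116 + 34 = (87/7 - 29*I*sqrt(13)/14) + 34 = 325/7 - 29*I*sqrt(13)/14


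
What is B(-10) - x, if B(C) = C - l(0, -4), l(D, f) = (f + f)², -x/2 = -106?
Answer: -286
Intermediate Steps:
x = 212 (x = -2*(-106) = 212)
l(D, f) = 4*f² (l(D, f) = (2*f)² = 4*f²)
B(C) = -64 + C (B(C) = C - 4*(-4)² = C - 4*16 = C - 1*64 = C - 64 = -64 + C)
B(-10) - x = (-64 - 10) - 1*212 = -74 - 212 = -286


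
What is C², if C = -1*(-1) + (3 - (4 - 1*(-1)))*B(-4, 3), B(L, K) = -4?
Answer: 81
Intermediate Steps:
C = 9 (C = -1*(-1) + (3 - (4 - 1*(-1)))*(-4) = 1 + (3 - (4 + 1))*(-4) = 1 + (3 - 1*5)*(-4) = 1 + (3 - 5)*(-4) = 1 - 2*(-4) = 1 + 8 = 9)
C² = 9² = 81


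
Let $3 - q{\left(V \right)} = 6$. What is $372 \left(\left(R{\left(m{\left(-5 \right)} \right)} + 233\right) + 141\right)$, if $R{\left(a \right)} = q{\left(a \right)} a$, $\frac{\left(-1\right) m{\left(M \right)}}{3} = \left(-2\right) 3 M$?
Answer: $239568$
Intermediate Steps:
$q{\left(V \right)} = -3$ ($q{\left(V \right)} = 3 - 6 = -3$)
$m{\left(M \right)} = 18 M$ ($m{\left(M \right)} = - 3 \left(-2\right) 3 M = - 3 \left(- 6 M\right) = 18 M$)
$R{\left(a \right)} = - 3 a$
$372 \left(\left(R{\left(m{\left(-5 \right)} \right)} + 233\right) + 141\right) = 372 \left(\left(- 3 \cdot 18 \left(-5\right) + 233\right) + 141\right) = 372 \left(\left(\left(-3\right) \left(-90\right) + 233\right) + 141\right) = 372 \left(\left(270 + 233\right) + 141\right) = 372 \left(503 + 141\right) = 372 \cdot 644 = 239568$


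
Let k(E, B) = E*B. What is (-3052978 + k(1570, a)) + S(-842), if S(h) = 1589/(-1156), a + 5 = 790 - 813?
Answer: -3580061917/1156 ≈ -3.0969e+6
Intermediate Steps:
a = -28 (a = -5 + (790 - 813) = -5 - 23 = -28)
S(h) = -1589/1156 (S(h) = 1589*(-1/1156) = -1589/1156)
k(E, B) = B*E
(-3052978 + k(1570, a)) + S(-842) = (-3052978 - 28*1570) - 1589/1156 = (-3052978 - 43960) - 1589/1156 = -3096938 - 1589/1156 = -3580061917/1156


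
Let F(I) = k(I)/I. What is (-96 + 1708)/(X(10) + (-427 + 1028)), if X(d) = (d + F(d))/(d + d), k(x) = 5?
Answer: 64480/24061 ≈ 2.6799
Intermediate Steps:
F(I) = 5/I
X(d) = (d + 5/d)/(2*d) (X(d) = (d + 5/d)/(d + d) = (d + 5/d)/((2*d)) = (d + 5/d)*(1/(2*d)) = (d + 5/d)/(2*d))
(-96 + 1708)/(X(10) + (-427 + 1028)) = (-96 + 1708)/((½)*(5 + 10²)/10² + (-427 + 1028)) = 1612/((½)*(1/100)*(5 + 100) + 601) = 1612/((½)*(1/100)*105 + 601) = 1612/(21/40 + 601) = 1612/(24061/40) = 1612*(40/24061) = 64480/24061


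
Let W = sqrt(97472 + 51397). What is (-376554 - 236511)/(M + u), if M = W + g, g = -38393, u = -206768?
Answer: 21471375495/8586252436 + 1839195*sqrt(16541)/60103767052 ≈ 2.5046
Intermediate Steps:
W = 3*sqrt(16541) (W = sqrt(148869) = 3*sqrt(16541) ≈ 385.84)
M = -38393 + 3*sqrt(16541) (M = 3*sqrt(16541) - 38393 = -38393 + 3*sqrt(16541) ≈ -38007.)
(-376554 - 236511)/(M + u) = (-376554 - 236511)/((-38393 + 3*sqrt(16541)) - 206768) = -613065/(-245161 + 3*sqrt(16541))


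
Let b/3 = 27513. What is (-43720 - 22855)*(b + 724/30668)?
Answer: -42130437153050/7667 ≈ -5.4950e+9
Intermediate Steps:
b = 82539 (b = 3*27513 = 82539)
(-43720 - 22855)*(b + 724/30668) = (-43720 - 22855)*(82539 + 724/30668) = -66575*(82539 + 724*(1/30668)) = -66575*(82539 + 181/7667) = -66575*632826694/7667 = -42130437153050/7667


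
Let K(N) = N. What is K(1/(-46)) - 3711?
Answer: -170707/46 ≈ -3711.0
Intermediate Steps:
K(1/(-46)) - 3711 = 1/(-46) - 3711 = -1/46 - 3711 = -170707/46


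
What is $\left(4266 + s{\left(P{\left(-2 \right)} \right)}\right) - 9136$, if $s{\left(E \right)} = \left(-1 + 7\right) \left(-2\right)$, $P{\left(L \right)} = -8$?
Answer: $-4882$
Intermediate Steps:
$s{\left(E \right)} = -12$ ($s{\left(E \right)} = 6 \left(-2\right) = -12$)
$\left(4266 + s{\left(P{\left(-2 \right)} \right)}\right) - 9136 = \left(4266 - 12\right) - 9136 = 4254 + \left(-11013 + 1877\right) = 4254 - 9136 = -4882$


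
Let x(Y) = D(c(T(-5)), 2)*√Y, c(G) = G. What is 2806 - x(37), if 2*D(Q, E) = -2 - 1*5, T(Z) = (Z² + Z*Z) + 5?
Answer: 2806 + 7*√37/2 ≈ 2827.3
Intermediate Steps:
T(Z) = 5 + 2*Z² (T(Z) = (Z² + Z²) + 5 = 2*Z² + 5 = 5 + 2*Z²)
D(Q, E) = -7/2 (D(Q, E) = (-2 - 1*5)/2 = (-2 - 5)/2 = (½)*(-7) = -7/2)
x(Y) = -7*√Y/2
2806 - x(37) = 2806 - (-7)*√37/2 = 2806 + 7*√37/2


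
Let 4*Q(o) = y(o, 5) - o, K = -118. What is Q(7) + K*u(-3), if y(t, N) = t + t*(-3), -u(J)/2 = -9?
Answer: -8517/4 ≈ -2129.3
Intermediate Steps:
u(J) = 18 (u(J) = -2*(-9) = 18)
y(t, N) = -2*t (y(t, N) = t - 3*t = -2*t)
Q(o) = -3*o/4 (Q(o) = (-2*o - o)/4 = (-3*o)/4 = -3*o/4)
Q(7) + K*u(-3) = -3/4*7 - 118*18 = -21/4 - 2124 = -8517/4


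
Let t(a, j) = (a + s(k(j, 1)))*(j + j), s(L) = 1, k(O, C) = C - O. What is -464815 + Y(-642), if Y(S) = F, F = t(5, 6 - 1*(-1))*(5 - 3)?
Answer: -464647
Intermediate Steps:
t(a, j) = 2*j*(1 + a) (t(a, j) = (a + 1)*(j + j) = (1 + a)*(2*j) = 2*j*(1 + a))
F = 168 (F = (2*(6 - 1*(-1))*(1 + 5))*(5 - 3) = (2*(6 + 1)*6)*2 = (2*7*6)*2 = 84*2 = 168)
Y(S) = 168
-464815 + Y(-642) = -464815 + 168 = -464647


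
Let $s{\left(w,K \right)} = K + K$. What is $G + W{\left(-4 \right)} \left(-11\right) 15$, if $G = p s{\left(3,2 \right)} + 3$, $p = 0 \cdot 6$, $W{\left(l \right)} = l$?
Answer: $663$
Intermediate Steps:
$p = 0$
$s{\left(w,K \right)} = 2 K$
$G = 3$ ($G = 0 \cdot 2 \cdot 2 + 3 = 0 \cdot 4 + 3 = 0 + 3 = 3$)
$G + W{\left(-4 \right)} \left(-11\right) 15 = 3 + \left(-4\right) \left(-11\right) 15 = 3 + 44 \cdot 15 = 3 + 660 = 663$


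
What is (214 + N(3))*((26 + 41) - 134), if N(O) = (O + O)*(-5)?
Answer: -12328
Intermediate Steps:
N(O) = -10*O (N(O) = (2*O)*(-5) = -10*O)
(214 + N(3))*((26 + 41) - 134) = (214 - 10*3)*((26 + 41) - 134) = (214 - 30)*(67 - 134) = 184*(-67) = -12328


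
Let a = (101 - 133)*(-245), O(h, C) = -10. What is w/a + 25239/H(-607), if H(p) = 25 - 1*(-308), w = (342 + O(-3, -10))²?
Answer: 4887049/54390 ≈ 89.852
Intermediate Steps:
w = 110224 (w = (342 - 10)² = 332² = 110224)
a = 7840 (a = -32*(-245) = 7840)
H(p) = 333 (H(p) = 25 + 308 = 333)
w/a + 25239/H(-607) = 110224/7840 + 25239/333 = 110224*(1/7840) + 25239*(1/333) = 6889/490 + 8413/111 = 4887049/54390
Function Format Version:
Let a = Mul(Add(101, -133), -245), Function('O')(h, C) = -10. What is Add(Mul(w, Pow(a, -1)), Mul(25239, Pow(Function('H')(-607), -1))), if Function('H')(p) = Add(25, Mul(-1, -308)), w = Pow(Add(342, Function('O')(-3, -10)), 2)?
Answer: Rational(4887049, 54390) ≈ 89.852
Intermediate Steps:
w = 110224 (w = Pow(Add(342, -10), 2) = Pow(332, 2) = 110224)
a = 7840 (a = Mul(-32, -245) = 7840)
Function('H')(p) = 333 (Function('H')(p) = Add(25, 308) = 333)
Add(Mul(w, Pow(a, -1)), Mul(25239, Pow(Function('H')(-607), -1))) = Add(Mul(110224, Pow(7840, -1)), Mul(25239, Pow(333, -1))) = Add(Mul(110224, Rational(1, 7840)), Mul(25239, Rational(1, 333))) = Add(Rational(6889, 490), Rational(8413, 111)) = Rational(4887049, 54390)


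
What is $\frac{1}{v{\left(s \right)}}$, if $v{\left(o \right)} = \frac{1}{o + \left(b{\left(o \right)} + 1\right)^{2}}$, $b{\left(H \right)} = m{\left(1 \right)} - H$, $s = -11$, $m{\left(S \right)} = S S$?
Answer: $158$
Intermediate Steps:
$m{\left(S \right)} = S^{2}$
$b{\left(H \right)} = 1 - H$ ($b{\left(H \right)} = 1^{2} - H = 1 - H$)
$v{\left(o \right)} = \frac{1}{o + \left(2 - o\right)^{2}}$ ($v{\left(o \right)} = \frac{1}{o + \left(\left(1 - o\right) + 1\right)^{2}} = \frac{1}{o + \left(2 - o\right)^{2}}$)
$\frac{1}{v{\left(s \right)}} = \frac{1}{\frac{1}{-11 + \left(-2 - 11\right)^{2}}} = \frac{1}{\frac{1}{-11 + \left(-13\right)^{2}}} = \frac{1}{\frac{1}{-11 + 169}} = \frac{1}{\frac{1}{158}} = 158$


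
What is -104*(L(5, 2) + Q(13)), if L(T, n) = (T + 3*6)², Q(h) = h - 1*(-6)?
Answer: -56992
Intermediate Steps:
Q(h) = 6 + h (Q(h) = h + 6 = 6 + h)
L(T, n) = (18 + T)² (L(T, n) = (T + 18)² = (18 + T)²)
-104*(L(5, 2) + Q(13)) = -104*((18 + 5)² + (6 + 13)) = -104*(23² + 19) = -104*(529 + 19) = -104*548 = -56992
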